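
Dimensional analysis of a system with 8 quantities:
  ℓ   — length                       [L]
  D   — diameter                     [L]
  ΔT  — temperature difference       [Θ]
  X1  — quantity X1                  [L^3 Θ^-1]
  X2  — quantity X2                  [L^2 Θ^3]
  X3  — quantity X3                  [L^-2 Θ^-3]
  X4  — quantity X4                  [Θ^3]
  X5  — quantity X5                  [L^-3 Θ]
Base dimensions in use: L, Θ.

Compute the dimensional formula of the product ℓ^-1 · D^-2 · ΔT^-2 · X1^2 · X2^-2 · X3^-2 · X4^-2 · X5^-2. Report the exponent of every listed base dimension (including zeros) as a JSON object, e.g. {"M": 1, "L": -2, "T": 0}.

{"L": 9, "Θ": -12}

Exponent matrix [L,Θ] × [ℓ,D,ΔT,X1,X2,X3,X4,X5]:
  L: [ 1  1  0  3  2 -2  0 -3]
  Θ: [ 0  0  1 -1  3 -3  3  1]
  [L]: (-1)·1+(-2)·1+(-2)·0+(2)·3+(-2)·2+(-2)·-2+(-2)·0+(-2)·-3 = 9
  [Θ]: (-1)·0+(-2)·0+(-2)·1+(2)·-1+(-2)·3+(-2)·-3+(-2)·3+(-2)·1 = -12
⇒ L^9 Θ^-12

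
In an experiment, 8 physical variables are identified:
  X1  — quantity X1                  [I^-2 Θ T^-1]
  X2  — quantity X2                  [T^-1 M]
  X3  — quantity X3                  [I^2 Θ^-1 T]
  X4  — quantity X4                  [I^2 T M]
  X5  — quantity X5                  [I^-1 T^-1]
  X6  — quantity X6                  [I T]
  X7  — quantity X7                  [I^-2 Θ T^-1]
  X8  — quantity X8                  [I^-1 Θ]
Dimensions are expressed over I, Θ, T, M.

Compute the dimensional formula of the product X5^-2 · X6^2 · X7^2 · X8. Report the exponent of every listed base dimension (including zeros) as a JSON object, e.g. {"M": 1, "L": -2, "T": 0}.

Exponent matrix [I,Θ,T,M] × [X1,X2,X3,X4,X5,X6,X7,X8]:
  I: [-2  0  2  2 -1  1 -2 -1]
  Θ: [ 1  0 -1  0  0  0  1  1]
  T: [-1 -1  1  1 -1  1 -1  0]
  M: [ 0  1  0  1  0  0  0  0]
  [I]: (-2)·-1+(2)·1+(2)·-2+(1)·-1 = -1
  [Θ]: (-2)·0+(2)·0+(2)·1+(1)·1 = 3
  [T]: (-2)·-1+(2)·1+(2)·-1+(1)·0 = 2
  [M]: (-2)·0+(2)·0+(2)·0+(1)·0 = 0
⇒ I^-1 Θ^3 T^2

{"I": -1, "Θ": 3, "T": 2, "M": 0}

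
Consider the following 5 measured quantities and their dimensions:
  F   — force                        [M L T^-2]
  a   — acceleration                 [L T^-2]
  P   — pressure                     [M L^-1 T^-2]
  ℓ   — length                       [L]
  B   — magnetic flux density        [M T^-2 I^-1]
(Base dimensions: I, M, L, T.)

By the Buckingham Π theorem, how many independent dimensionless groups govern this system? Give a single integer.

1

Dimensional matrix (I×M×L×T by F×a×P×ℓ×B):
  I: [ 0  0  0  0 -1]
  M: [ 1  0  1  0  1]
  L: [ 1  1 -1  1  0]
  T: [-2 -2 -2  0 -2]
Row reduction gives pivot columns F,a,P,B; rank = 4
n=5, r=4 ⇒ 1 dimensionless group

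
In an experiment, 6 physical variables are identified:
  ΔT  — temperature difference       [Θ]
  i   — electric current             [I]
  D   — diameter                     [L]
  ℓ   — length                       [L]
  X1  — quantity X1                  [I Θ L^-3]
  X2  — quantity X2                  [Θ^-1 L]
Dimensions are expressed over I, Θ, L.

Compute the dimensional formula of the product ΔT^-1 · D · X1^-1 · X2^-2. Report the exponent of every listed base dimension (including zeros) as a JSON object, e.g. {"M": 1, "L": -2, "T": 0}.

Dimensional matrix (I×Θ×L by ΔT×i×D×ℓ×X1×X2):
  I: [ 0  1  0  0  1  0]
  Θ: [ 1  0  0  0  1 -1]
  L: [ 0  0  1  1 -3  1]
  [I]: (-1)·0+(1)·0+(-1)·1+(-2)·0 = -1
  [Θ]: (-1)·1+(1)·0+(-1)·1+(-2)·-1 = 0
  [L]: (-1)·0+(1)·1+(-1)·-3+(-2)·1 = 2
⇒ I^-1 L^2

{"I": -1, "Θ": 0, "L": 2}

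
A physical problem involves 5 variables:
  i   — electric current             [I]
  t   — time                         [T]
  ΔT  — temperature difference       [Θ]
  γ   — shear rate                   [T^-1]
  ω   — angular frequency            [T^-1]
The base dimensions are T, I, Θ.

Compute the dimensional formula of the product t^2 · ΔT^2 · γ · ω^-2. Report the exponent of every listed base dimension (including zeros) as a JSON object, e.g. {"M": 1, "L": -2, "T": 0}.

Dimensional matrix (T×I×Θ by i×t×ΔT×γ×ω):
  T: [ 0  1  0 -1 -1]
  I: [ 1  0  0  0  0]
  Θ: [ 0  0  1  0  0]
  [T]: (2)·1+(2)·0+(1)·-1+(-2)·-1 = 3
  [I]: (2)·0+(2)·0+(1)·0+(-2)·0 = 0
  [Θ]: (2)·0+(2)·1+(1)·0+(-2)·0 = 2
⇒ T^3 Θ^2

{"T": 3, "I": 0, "Θ": 2}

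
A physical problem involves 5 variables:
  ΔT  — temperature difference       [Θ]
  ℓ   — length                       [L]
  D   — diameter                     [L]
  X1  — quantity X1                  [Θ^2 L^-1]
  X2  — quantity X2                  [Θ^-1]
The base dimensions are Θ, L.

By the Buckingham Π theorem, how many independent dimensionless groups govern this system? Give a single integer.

3

Exponent matrix [Θ,L] × [ΔT,ℓ,D,X1,X2]:
  Θ: [ 1  0  0  2 -1]
  L: [ 0  1  1 -1  0]
RREF → pivots at {ΔT,ℓ} ⇒ r = 2
5 vars − rank 2 = 3 Π groups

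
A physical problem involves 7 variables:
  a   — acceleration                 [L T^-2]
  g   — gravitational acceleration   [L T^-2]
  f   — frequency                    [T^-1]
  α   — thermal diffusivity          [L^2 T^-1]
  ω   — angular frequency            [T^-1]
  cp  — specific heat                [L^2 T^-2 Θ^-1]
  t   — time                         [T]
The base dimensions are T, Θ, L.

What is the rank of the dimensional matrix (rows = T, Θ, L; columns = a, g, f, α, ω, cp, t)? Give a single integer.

3

Exponent matrix [T,Θ,L] × [a,g,f,α,ω,cp,t]:
  T: [-2 -2 -1 -1 -1 -2  1]
  Θ: [ 0  0  0  0  0 -1  0]
  L: [ 1  1  0  2  0  2  0]
Row reduction gives pivot columns a,f,cp; rank = 3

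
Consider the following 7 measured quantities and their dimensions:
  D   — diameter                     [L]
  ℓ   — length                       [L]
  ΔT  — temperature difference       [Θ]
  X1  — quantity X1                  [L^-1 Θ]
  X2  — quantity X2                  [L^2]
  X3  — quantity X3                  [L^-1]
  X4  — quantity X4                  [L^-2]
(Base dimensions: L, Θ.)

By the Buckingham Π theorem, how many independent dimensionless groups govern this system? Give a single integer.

Dimensional matrix (L×Θ by D×ℓ×ΔT×X1×X2×X3×X4):
  L: [ 1  1  0 -1  2 -1 -2]
  Θ: [ 0  0  1  1  0  0  0]
Row reduction gives pivot columns D,ΔT; rank = 2
7 vars − rank 2 = 5 Π groups

5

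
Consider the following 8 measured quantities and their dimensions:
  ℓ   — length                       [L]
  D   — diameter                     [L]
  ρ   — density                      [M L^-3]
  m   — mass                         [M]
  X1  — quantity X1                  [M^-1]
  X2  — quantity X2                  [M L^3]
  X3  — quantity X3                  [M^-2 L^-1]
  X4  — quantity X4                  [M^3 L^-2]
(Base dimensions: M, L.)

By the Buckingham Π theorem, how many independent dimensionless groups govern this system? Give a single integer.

6

Exponent matrix [M,L] × [ℓ,D,ρ,m,X1,X2,X3,X4]:
  M: [ 0  0  1  1 -1  1 -2  3]
  L: [ 1  1 -3  0  0  3 -1 -2]
Echelon form has 2 nonzero rows (pivots: ℓ,ρ)
8 vars − rank 2 = 6 Π groups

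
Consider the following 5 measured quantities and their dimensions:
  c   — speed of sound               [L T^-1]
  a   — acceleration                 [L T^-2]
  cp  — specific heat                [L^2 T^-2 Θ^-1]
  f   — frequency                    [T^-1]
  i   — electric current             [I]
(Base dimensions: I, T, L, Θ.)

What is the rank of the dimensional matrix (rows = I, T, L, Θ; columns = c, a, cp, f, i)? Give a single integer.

4

Dimensional matrix (I×T×L×Θ by c×a×cp×f×i):
  I: [ 0  0  0  0  1]
  T: [-1 -2 -2 -1  0]
  L: [ 1  1  2  0  0]
  Θ: [ 0  0 -1  0  0]
RREF → pivots at {c,a,cp,i} ⇒ r = 4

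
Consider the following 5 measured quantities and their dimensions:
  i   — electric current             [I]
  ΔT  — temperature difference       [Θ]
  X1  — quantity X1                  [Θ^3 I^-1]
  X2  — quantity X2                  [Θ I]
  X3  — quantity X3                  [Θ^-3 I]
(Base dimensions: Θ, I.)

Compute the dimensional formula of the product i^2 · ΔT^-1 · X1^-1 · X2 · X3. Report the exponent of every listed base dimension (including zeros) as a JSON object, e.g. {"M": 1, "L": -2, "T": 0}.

Dimensional matrix (Θ×I by i×ΔT×X1×X2×X3):
  Θ: [ 0  1  3  1 -3]
  I: [ 1  0 -1  1  1]
  [Θ]: (2)·0+(-1)·1+(-1)·3+(1)·1+(1)·-3 = -6
  [I]: (2)·1+(-1)·0+(-1)·-1+(1)·1+(1)·1 = 5
⇒ Θ^-6 I^5

{"Θ": -6, "I": 5}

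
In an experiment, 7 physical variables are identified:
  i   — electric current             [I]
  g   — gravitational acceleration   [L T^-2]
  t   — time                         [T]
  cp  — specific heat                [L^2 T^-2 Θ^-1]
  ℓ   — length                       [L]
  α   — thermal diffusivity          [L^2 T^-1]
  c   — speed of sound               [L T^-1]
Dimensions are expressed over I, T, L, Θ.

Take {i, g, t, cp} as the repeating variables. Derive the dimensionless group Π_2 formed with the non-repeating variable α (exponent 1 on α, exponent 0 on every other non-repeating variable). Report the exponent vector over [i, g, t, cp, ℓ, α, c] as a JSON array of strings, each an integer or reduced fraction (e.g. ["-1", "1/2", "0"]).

Write exponents as rows I,T,L,Θ / cols i,g,t,cp,ℓ,α,c:
  I: [ 1  0  0  0  0  0  0]
  T: [ 0 -2  1 -2  0 -1 -1]
  L: [ 0  1  0  2  1  2  1]
  Θ: [ 0  0  0 -1  0  0  0]
RREF → pivots at {i,g,t,cp} ⇒ r = 4
Repeat: i,g,t,cp; free: ℓ,α,c
RREF:
  r0: [   1    0    0    0    0    0    0]
  r1: [   0    1    0    0    1    2    1]
  r2: [   0    0    1    0    2    3    1]
  r3: [   0    0    0    1    0    0    0]
Fix exponent of α at 1, ℓ at 0, c at 0; solve each RREF row for its pivot's exponent:
  r0: exp(i) + (0)·1 = 0 ⇒ exp(i) = 0
  r1: exp(g) + (2)·1 = 0 ⇒ exp(g) = -2
  r2: exp(t) + (3)·1 = 0 ⇒ exp(t) = -3
  r3: exp(cp) + (0)·1 = 0 ⇒ exp(cp) = 0
Π_2 = g^-2 · t^-3 · α

["0", "-2", "-3", "0", "0", "1", "0"]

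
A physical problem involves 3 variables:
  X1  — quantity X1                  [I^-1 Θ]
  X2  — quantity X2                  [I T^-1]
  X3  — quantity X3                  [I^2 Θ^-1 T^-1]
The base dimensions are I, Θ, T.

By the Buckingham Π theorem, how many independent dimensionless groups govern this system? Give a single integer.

Exponent matrix [I,Θ,T] × [X1,X2,X3]:
  I: [-1  1  2]
  Θ: [ 1  0 -1]
  T: [ 0 -1 -1]
Row reduction gives pivot columns X1,X2; rank = 2
n=3, r=2 ⇒ 1 dimensionless group

1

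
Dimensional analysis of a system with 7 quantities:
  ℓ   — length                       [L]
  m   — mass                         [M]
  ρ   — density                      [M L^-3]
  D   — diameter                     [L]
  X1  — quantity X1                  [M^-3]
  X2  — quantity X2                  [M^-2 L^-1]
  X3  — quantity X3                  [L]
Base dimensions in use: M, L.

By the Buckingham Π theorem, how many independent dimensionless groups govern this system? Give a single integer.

Write exponents as rows M,L / cols ℓ,m,ρ,D,X1,X2,X3:
  M: [ 0  1  1  0 -3 -2  0]
  L: [ 1  0 -3  1  0 -1  1]
RREF → pivots at {ℓ,m} ⇒ r = 2
7 vars − rank 2 = 5 Π groups

5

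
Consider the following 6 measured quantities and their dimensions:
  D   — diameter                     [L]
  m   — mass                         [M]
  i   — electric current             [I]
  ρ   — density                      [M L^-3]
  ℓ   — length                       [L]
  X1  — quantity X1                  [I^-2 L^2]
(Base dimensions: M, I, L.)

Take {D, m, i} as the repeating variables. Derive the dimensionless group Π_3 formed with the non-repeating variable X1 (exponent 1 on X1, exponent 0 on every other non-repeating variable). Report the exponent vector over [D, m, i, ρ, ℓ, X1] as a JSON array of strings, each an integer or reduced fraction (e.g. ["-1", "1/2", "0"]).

["-2", "0", "2", "0", "0", "1"]

Write exponents as rows M,I,L / cols D,m,i,ρ,ℓ,X1:
  M: [ 0  1  0  1  0  0]
  I: [ 0  0  1  0  0 -2]
  L: [ 1  0  0 -3  1  2]
Echelon form has 3 nonzero rows (pivots: D,m,i)
Pivot set = {D,m,i}, free = {ρ,ℓ,X1}
RREF:
  r0: [   1    0    0   -3    1    2]
  r1: [   0    1    0    1    0    0]
  r2: [   0    0    1    0    0   -2]
Fix exponent of X1 at 1, ρ at 0, ℓ at 0; solve each RREF row for its pivot's exponent:
  r0: exp(D) + (2)·1 = 0 ⇒ exp(D) = -2
  r1: exp(m) + (0)·1 = 0 ⇒ exp(m) = 0
  r2: exp(i) + (-2)·1 = 0 ⇒ exp(i) = 2
Π_3 = D^-2 · i^2 · X1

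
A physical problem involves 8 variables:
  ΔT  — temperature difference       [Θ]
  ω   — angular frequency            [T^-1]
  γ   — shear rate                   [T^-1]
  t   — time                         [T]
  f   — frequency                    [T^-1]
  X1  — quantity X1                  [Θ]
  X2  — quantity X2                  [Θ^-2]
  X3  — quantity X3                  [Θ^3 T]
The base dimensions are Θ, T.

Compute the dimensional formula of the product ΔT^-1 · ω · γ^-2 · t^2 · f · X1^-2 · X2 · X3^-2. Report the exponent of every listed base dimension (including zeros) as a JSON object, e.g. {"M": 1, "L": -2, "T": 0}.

Exponent matrix [Θ,T] × [ΔT,ω,γ,t,f,X1,X2,X3]:
  Θ: [ 1  0  0  0  0  1 -2  3]
  T: [ 0 -1 -1  1 -1  0  0  1]
  [Θ]: (-1)·1+(1)·0+(-2)·0+(2)·0+(1)·0+(-2)·1+(1)·-2+(-2)·3 = -11
  [T]: (-1)·0+(1)·-1+(-2)·-1+(2)·1+(1)·-1+(-2)·0+(1)·0+(-2)·1 = 0
⇒ Θ^-11

{"Θ": -11, "T": 0}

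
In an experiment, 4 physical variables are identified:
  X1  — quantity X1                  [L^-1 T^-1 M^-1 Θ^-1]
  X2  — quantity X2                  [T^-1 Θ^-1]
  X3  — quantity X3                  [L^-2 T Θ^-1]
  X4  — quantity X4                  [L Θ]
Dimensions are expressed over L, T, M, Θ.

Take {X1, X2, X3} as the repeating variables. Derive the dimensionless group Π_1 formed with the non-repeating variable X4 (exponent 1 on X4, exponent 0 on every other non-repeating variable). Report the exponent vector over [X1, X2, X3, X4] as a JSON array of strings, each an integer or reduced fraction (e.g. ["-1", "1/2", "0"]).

Exponent matrix [L,T,M,Θ] × [X1,X2,X3,X4]:
  L: [-1  0 -2  1]
  T: [-1 -1  1  0]
  M: [-1  0  0  0]
  Θ: [-1 -1 -1  1]
Echelon form has 3 nonzero rows (pivots: X1,X2,X3)
Pivot set = {X1,X2,X3}, free = {X4}
RREF:
  r0: [   1    0    0    0]
  r1: [   0    1    0 -1/2]
  r2: [   0    0    1 -1/2]
  r3: [   0    0    0    0]
Fix exponent of X4 at 1; solve each RREF row for its pivot's exponent:
  r0: exp(X1) + (0)·1 = 0 ⇒ exp(X1) = 0
  r1: exp(X2) + (-1/2)·1 = 0 ⇒ exp(X2) = 1/2
  r2: exp(X3) + (-1/2)·1 = 0 ⇒ exp(X3) = 1/2
Π_1 = X2^(1/2) · X3^(1/2) · X4

["0", "1/2", "1/2", "1"]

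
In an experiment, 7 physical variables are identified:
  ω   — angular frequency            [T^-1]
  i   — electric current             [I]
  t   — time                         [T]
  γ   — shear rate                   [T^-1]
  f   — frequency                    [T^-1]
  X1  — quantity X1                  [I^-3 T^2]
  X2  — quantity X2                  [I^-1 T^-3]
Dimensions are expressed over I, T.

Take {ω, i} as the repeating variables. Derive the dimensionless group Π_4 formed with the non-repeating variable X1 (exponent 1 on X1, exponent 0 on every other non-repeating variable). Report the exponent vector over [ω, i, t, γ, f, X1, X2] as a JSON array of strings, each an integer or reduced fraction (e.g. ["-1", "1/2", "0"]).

["2", "3", "0", "0", "0", "1", "0"]

Exponent matrix [I,T] × [ω,i,t,γ,f,X1,X2]:
  I: [ 0  1  0  0  0 -3 -1]
  T: [-1  0  1 -1 -1  2 -3]
Row reduction gives pivot columns ω,i; rank = 2
Repeat: ω,i; free: t,γ,f,X1,X2
RREF:
  r0: [   1    0   -1    1    1   -2    3]
  r1: [   0    1    0    0    0   -3   -1]
Fix exponent of X1 at 1, t at 0, γ at 0, f at 0, X2 at 0; solve each RREF row for its pivot's exponent:
  r0: exp(ω) + (-2)·1 = 0 ⇒ exp(ω) = 2
  r1: exp(i) + (-3)·1 = 0 ⇒ exp(i) = 3
Π_4 = ω^2 · i^3 · X1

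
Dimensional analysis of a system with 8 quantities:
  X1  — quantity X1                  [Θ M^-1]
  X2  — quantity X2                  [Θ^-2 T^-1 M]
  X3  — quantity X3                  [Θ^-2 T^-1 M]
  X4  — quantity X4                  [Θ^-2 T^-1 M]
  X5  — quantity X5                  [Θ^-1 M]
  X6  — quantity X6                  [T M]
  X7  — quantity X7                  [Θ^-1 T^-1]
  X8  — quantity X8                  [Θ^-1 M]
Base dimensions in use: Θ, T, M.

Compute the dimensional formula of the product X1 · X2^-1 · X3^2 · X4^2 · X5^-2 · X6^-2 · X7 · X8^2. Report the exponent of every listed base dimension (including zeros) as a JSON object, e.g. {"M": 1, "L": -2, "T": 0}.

{"Θ": -6, "T": -6, "M": 0}

Dimensional matrix (Θ×T×M by X1×X2×X3×X4×X5×X6×X7×X8):
  Θ: [ 1 -2 -2 -2 -1  0 -1 -1]
  T: [ 0 -1 -1 -1  0  1 -1  0]
  M: [-1  1  1  1  1  1  0  1]
  [Θ]: (1)·1+(-1)·-2+(2)·-2+(2)·-2+(-2)·-1+(-2)·0+(1)·-1+(2)·-1 = -6
  [T]: (1)·0+(-1)·-1+(2)·-1+(2)·-1+(-2)·0+(-2)·1+(1)·-1+(2)·0 = -6
  [M]: (1)·-1+(-1)·1+(2)·1+(2)·1+(-2)·1+(-2)·1+(1)·0+(2)·1 = 0
⇒ Θ^-6 T^-6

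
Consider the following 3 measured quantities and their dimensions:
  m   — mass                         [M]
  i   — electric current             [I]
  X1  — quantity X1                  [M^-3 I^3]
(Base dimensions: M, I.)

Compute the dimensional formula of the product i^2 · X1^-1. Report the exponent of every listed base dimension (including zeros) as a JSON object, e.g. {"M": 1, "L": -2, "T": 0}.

Exponent matrix [M,I] × [m,i,X1]:
  M: [ 1  0 -3]
  I: [ 0  1  3]
  [M]: (2)·0+(-1)·-3 = 3
  [I]: (2)·1+(-1)·3 = -1
⇒ M^3 I^-1

{"M": 3, "I": -1}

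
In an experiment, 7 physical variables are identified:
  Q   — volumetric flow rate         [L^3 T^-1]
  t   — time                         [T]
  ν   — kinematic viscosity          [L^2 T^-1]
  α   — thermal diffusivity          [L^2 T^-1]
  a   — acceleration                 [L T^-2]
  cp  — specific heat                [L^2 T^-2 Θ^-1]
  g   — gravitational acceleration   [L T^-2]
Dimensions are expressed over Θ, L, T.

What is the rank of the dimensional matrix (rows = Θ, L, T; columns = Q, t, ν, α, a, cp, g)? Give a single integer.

Exponent matrix [Θ,L,T] × [Q,t,ν,α,a,cp,g]:
  Θ: [ 0  0  0  0  0 -1  0]
  L: [ 3  0  2  2  1  2  1]
  T: [-1  1 -1 -1 -2 -2 -2]
Row reduction gives pivot columns Q,t,cp; rank = 3

3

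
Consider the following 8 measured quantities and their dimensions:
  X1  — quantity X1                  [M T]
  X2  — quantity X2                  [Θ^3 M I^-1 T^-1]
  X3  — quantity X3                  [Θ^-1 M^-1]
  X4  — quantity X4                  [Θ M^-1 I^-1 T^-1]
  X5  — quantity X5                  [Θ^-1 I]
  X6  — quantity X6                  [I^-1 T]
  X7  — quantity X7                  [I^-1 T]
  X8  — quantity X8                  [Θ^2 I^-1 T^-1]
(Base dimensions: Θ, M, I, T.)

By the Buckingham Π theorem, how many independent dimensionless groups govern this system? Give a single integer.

5

Dimensional matrix (Θ×M×I×T by X1×X2×X3×X4×X5×X6×X7×X8):
  Θ: [ 0  3 -1  1 -1  0  0  2]
  M: [ 1  1 -1 -1  0  0  0  0]
  I: [ 0 -1  0 -1  1 -1 -1 -1]
  T: [ 1 -1  0 -1  0  1  1 -1]
Row reduction gives pivot columns X1,X2,X3; rank = 3
Π count = n − r = 8 − 3 = 5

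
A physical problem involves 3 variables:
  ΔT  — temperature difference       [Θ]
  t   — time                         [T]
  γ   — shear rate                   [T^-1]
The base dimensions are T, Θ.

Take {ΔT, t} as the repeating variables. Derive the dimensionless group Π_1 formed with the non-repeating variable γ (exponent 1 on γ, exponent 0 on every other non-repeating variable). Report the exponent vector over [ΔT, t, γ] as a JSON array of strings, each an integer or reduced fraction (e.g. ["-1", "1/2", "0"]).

Write exponents as rows T,Θ / cols ΔT,t,γ:
  T: [ 0  1 -1]
  Θ: [ 1  0  0]
Echelon form has 2 nonzero rows (pivots: ΔT,t)
Pivot set = {ΔT,t}, free = {γ}
RREF:
  r0: [   1    0    0]
  r1: [   0    1   -1]
Fix exponent of γ at 1; solve each RREF row for its pivot's exponent:
  r0: exp(ΔT) + (0)·1 = 0 ⇒ exp(ΔT) = 0
  r1: exp(t) + (-1)·1 = 0 ⇒ exp(t) = 1
Π_1 = t · γ

["0", "1", "1"]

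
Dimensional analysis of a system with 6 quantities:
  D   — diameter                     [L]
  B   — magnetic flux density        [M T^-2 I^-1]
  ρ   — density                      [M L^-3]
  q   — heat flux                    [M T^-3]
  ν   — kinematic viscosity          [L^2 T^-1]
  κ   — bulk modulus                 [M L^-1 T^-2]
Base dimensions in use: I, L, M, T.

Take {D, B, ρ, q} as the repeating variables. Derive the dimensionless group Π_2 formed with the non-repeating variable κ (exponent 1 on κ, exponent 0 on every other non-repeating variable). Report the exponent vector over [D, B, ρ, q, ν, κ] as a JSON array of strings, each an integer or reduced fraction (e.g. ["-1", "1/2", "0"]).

Write exponents as rows I,L,M,T / cols D,B,ρ,q,ν,κ:
  I: [ 0 -1  0  0  0  0]
  L: [ 1  0 -3  0  2 -1]
  M: [ 0  1  1  1  0  1]
  T: [ 0 -2  0 -3 -1 -2]
RREF → pivots at {D,B,ρ,q} ⇒ r = 4
Pivot set = {D,B,ρ,q}, free = {ν,κ}
RREF:
  r0: [   1    0    0    0    1    0]
  r1: [   0    1    0    0    0    0]
  r2: [   0    0    1    0 -1/3  1/3]
  r3: [   0    0    0    1  1/3  2/3]
Fix exponent of κ at 1, ν at 0; solve each RREF row for its pivot's exponent:
  r0: exp(D) + (0)·1 = 0 ⇒ exp(D) = 0
  r1: exp(B) + (0)·1 = 0 ⇒ exp(B) = 0
  r2: exp(ρ) + (1/3)·1 = 0 ⇒ exp(ρ) = -1/3
  r3: exp(q) + (2/3)·1 = 0 ⇒ exp(q) = -2/3
Π_2 = ρ^(-1/3) · q^(-2/3) · κ

["0", "0", "-1/3", "-2/3", "0", "1"]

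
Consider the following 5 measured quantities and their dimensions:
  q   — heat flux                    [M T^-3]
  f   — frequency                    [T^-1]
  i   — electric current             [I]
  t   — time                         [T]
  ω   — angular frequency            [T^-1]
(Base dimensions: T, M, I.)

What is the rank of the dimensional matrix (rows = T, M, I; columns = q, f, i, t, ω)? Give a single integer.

3

Exponent matrix [T,M,I] × [q,f,i,t,ω]:
  T: [-3 -1  0  1 -1]
  M: [ 1  0  0  0  0]
  I: [ 0  0  1  0  0]
Row reduction gives pivot columns q,f,i; rank = 3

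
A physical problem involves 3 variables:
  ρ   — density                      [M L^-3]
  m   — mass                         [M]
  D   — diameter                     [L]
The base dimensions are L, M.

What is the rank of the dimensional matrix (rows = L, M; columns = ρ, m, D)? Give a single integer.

2

Exponent matrix [L,M] × [ρ,m,D]:
  L: [-3  0  1]
  M: [ 1  1  0]
Echelon form has 2 nonzero rows (pivots: ρ,m)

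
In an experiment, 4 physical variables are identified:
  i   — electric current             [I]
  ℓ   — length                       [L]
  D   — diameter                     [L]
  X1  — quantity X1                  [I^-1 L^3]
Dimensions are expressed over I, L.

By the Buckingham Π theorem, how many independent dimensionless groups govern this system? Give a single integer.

Dimensional matrix (I×L by i×ℓ×D×X1):
  I: [ 1  0  0 -1]
  L: [ 0  1  1  3]
Echelon form has 2 nonzero rows (pivots: i,ℓ)
4 vars − rank 2 = 2 Π groups

2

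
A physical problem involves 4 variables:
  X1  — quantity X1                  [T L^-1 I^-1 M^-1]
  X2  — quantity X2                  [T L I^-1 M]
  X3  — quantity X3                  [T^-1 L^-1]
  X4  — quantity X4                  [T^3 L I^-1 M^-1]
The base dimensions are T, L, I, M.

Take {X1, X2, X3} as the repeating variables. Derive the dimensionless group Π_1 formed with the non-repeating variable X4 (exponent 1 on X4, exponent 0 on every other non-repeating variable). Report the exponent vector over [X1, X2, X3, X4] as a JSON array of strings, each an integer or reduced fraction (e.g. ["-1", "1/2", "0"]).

Dimensional matrix (T×L×I×M by X1×X2×X3×X4):
  T: [ 1  1 -1  3]
  L: [-1  1 -1  1]
  I: [-1 -1  0 -1]
  M: [-1  1  0 -1]
RREF → pivots at {X1,X2,X3} ⇒ r = 3
Repeat: X1,X2,X3; free: X4
RREF:
  r0: [   1    0    0    1]
  r1: [   0    1    0    0]
  r2: [   0    0    1   -2]
  r3: [   0    0    0    0]
Fix exponent of X4 at 1; solve each RREF row for its pivot's exponent:
  r0: exp(X1) + (1)·1 = 0 ⇒ exp(X1) = -1
  r1: exp(X2) + (0)·1 = 0 ⇒ exp(X2) = 0
  r2: exp(X3) + (-2)·1 = 0 ⇒ exp(X3) = 2
Π_1 = X1^-1 · X3^2 · X4

["-1", "0", "2", "1"]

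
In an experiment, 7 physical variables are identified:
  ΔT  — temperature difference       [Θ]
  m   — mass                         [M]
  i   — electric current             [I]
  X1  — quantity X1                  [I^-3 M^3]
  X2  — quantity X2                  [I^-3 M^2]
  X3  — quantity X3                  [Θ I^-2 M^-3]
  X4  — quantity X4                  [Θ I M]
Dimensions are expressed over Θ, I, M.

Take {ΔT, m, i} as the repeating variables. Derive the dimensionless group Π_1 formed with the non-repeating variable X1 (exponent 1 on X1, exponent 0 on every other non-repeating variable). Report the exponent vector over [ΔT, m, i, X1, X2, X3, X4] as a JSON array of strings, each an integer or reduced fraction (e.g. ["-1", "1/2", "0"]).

Dimensional matrix (Θ×I×M by ΔT×m×i×X1×X2×X3×X4):
  Θ: [ 1  0  0  0  0  1  1]
  I: [ 0  0  1 -3 -3 -2  1]
  M: [ 0  1  0  3  2 -3  1]
Row reduction gives pivot columns ΔT,m,i; rank = 3
Pivot set = {ΔT,m,i}, free = {X1,X2,X3,X4}
RREF:
  r0: [   1    0    0    0    0    1    1]
  r1: [   0    1    0    3    2   -3    1]
  r2: [   0    0    1   -3   -3   -2    1]
Fix exponent of X1 at 1, X2 at 0, X3 at 0, X4 at 0; solve each RREF row for its pivot's exponent:
  r0: exp(ΔT) + (0)·1 = 0 ⇒ exp(ΔT) = 0
  r1: exp(m) + (3)·1 = 0 ⇒ exp(m) = -3
  r2: exp(i) + (-3)·1 = 0 ⇒ exp(i) = 3
Π_1 = m^-3 · i^3 · X1

["0", "-3", "3", "1", "0", "0", "0"]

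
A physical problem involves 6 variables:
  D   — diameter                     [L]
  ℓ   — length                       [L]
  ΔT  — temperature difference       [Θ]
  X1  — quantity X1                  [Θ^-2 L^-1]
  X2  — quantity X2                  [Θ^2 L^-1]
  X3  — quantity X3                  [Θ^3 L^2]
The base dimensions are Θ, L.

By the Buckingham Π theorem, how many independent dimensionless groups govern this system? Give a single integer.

Exponent matrix [Θ,L] × [D,ℓ,ΔT,X1,X2,X3]:
  Θ: [ 0  0  1 -2  2  3]
  L: [ 1  1  0 -1 -1  2]
Row reduction gives pivot columns D,ΔT; rank = 2
6 vars − rank 2 = 4 Π groups

4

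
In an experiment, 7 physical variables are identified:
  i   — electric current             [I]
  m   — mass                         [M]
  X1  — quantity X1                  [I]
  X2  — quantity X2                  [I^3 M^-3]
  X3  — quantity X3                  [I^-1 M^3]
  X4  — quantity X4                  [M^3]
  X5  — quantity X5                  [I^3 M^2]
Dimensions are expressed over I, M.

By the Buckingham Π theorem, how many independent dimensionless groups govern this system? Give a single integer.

5

Dimensional matrix (I×M by i×m×X1×X2×X3×X4×X5):
  I: [ 1  0  1  3 -1  0  3]
  M: [ 0  1  0 -3  3  3  2]
RREF → pivots at {i,m} ⇒ r = 2
Π count = n − r = 7 − 2 = 5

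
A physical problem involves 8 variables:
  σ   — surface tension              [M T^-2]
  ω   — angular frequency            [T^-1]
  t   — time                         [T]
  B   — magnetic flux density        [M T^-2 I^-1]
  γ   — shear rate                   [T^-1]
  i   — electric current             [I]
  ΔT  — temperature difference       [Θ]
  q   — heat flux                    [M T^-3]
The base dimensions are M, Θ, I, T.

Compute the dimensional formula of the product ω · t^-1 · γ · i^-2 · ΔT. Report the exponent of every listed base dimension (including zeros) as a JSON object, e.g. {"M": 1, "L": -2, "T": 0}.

{"M": 0, "Θ": 1, "I": -2, "T": -3}

Write exponents as rows M,Θ,I,T / cols σ,ω,t,B,γ,i,ΔT,q:
  M: [ 1  0  0  1  0  0  0  1]
  Θ: [ 0  0  0  0  0  0  1  0]
  I: [ 0  0  0 -1  0  1  0  0]
  T: [-2 -1  1 -2 -1  0  0 -3]
  [M]: (1)·0+(-1)·0+(1)·0+(-2)·0+(1)·0 = 0
  [Θ]: (1)·0+(-1)·0+(1)·0+(-2)·0+(1)·1 = 1
  [I]: (1)·0+(-1)·0+(1)·0+(-2)·1+(1)·0 = -2
  [T]: (1)·-1+(-1)·1+(1)·-1+(-2)·0+(1)·0 = -3
⇒ Θ I^-2 T^-3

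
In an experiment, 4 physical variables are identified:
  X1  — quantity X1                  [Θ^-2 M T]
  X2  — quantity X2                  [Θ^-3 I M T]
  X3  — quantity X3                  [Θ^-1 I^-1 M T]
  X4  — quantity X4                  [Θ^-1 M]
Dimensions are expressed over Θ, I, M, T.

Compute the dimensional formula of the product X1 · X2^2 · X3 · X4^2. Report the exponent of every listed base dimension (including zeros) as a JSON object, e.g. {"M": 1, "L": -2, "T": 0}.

{"Θ": -11, "I": 1, "M": 6, "T": 4}

Exponent matrix [Θ,I,M,T] × [X1,X2,X3,X4]:
  Θ: [-2 -3 -1 -1]
  I: [ 0  1 -1  0]
  M: [ 1  1  1  1]
  T: [ 1  1  1  0]
  [Θ]: (1)·-2+(2)·-3+(1)·-1+(2)·-1 = -11
  [I]: (1)·0+(2)·1+(1)·-1+(2)·0 = 1
  [M]: (1)·1+(2)·1+(1)·1+(2)·1 = 6
  [T]: (1)·1+(2)·1+(1)·1+(2)·0 = 4
⇒ Θ^-11 I M^6 T^4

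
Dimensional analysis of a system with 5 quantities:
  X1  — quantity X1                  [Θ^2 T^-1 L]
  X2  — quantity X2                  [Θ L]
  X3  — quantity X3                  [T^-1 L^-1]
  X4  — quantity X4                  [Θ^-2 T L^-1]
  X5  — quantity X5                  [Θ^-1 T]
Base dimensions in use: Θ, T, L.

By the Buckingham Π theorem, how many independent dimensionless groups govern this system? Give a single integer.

Exponent matrix [Θ,T,L] × [X1,X2,X3,X4,X5]:
  Θ: [ 2  1  0 -2 -1]
  T: [-1  0 -1  1  1]
  L: [ 1  1 -1 -1  0]
Echelon form has 2 nonzero rows (pivots: X1,X2)
Π count = n − r = 5 − 2 = 3

3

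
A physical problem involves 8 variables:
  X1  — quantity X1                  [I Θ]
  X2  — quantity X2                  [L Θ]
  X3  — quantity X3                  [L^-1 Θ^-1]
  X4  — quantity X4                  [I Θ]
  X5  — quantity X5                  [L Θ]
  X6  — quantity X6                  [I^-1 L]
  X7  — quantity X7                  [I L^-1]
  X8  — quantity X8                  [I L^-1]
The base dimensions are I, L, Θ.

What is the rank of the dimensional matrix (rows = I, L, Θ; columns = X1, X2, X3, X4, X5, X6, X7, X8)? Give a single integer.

Dimensional matrix (I×L×Θ by X1×X2×X3×X4×X5×X6×X7×X8):
  I: [ 1  0  0  1  0 -1  1  1]
  L: [ 0  1 -1  0  1  1 -1 -1]
  Θ: [ 1  1 -1  1  1  0  0  0]
RREF → pivots at {X1,X2} ⇒ r = 2

2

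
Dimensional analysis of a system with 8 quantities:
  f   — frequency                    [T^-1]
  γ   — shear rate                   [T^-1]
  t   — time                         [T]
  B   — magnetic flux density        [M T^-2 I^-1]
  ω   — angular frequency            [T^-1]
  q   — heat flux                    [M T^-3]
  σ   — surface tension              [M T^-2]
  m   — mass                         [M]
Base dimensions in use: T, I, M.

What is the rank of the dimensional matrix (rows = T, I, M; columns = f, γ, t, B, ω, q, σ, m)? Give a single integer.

Exponent matrix [T,I,M] × [f,γ,t,B,ω,q,σ,m]:
  T: [-1 -1  1 -2 -1 -3 -2  0]
  I: [ 0  0  0 -1  0  0  0  0]
  M: [ 0  0  0  1  0  1  1  1]
Row reduction gives pivot columns f,B,q; rank = 3

3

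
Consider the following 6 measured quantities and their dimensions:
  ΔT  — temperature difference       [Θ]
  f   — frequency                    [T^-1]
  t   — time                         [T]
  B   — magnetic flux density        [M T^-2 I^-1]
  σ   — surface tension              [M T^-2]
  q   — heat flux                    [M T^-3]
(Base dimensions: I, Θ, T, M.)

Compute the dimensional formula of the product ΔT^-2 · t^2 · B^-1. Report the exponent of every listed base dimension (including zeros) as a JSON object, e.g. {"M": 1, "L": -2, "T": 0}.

Write exponents as rows I,Θ,T,M / cols ΔT,f,t,B,σ,q:
  I: [ 0  0  0 -1  0  0]
  Θ: [ 1  0  0  0  0  0]
  T: [ 0 -1  1 -2 -2 -3]
  M: [ 0  0  0  1  1  1]
  [I]: (-2)·0+(2)·0+(-1)·-1 = 1
  [Θ]: (-2)·1+(2)·0+(-1)·0 = -2
  [T]: (-2)·0+(2)·1+(-1)·-2 = 4
  [M]: (-2)·0+(2)·0+(-1)·1 = -1
⇒ I Θ^-2 T^4 M^-1

{"I": 1, "Θ": -2, "T": 4, "M": -1}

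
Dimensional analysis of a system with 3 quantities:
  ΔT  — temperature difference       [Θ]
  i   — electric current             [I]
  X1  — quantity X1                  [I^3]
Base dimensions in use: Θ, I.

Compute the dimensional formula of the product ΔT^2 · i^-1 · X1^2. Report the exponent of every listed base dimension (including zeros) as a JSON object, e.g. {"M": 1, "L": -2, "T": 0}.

{"Θ": 2, "I": 5}

Exponent matrix [Θ,I] × [ΔT,i,X1]:
  Θ: [ 1  0  0]
  I: [ 0  1  3]
  [Θ]: (2)·1+(-1)·0+(2)·0 = 2
  [I]: (2)·0+(-1)·1+(2)·3 = 5
⇒ Θ^2 I^5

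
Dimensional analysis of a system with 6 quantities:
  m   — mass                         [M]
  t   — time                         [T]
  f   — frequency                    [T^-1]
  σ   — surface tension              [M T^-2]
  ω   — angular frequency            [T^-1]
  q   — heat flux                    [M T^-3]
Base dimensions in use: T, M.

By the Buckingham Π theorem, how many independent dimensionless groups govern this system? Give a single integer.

Exponent matrix [T,M] × [m,t,f,σ,ω,q]:
  T: [ 0  1 -1 -2 -1 -3]
  M: [ 1  0  0  1  0  1]
Echelon form has 2 nonzero rows (pivots: m,t)
n=6, r=2 ⇒ 4 dimensionless groups

4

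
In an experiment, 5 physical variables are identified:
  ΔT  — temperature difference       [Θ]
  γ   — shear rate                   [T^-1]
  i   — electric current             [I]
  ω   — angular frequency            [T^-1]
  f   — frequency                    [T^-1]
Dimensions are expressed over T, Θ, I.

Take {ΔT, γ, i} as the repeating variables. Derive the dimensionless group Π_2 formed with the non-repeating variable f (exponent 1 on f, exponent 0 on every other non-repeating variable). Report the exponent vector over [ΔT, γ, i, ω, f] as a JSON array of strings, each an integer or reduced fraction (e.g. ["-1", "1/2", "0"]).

["0", "-1", "0", "0", "1"]

Exponent matrix [T,Θ,I] × [ΔT,γ,i,ω,f]:
  T: [ 0 -1  0 -1 -1]
  Θ: [ 1  0  0  0  0]
  I: [ 0  0  1  0  0]
RREF → pivots at {ΔT,γ,i} ⇒ r = 3
Pivot set = {ΔT,γ,i}, free = {ω,f}
RREF:
  r0: [   1    0    0    0    0]
  r1: [   0    1    0    1    1]
  r2: [   0    0    1    0    0]
Fix exponent of f at 1, ω at 0; solve each RREF row for its pivot's exponent:
  r0: exp(ΔT) + (0)·1 = 0 ⇒ exp(ΔT) = 0
  r1: exp(γ) + (1)·1 = 0 ⇒ exp(γ) = -1
  r2: exp(i) + (0)·1 = 0 ⇒ exp(i) = 0
Π_2 = γ^-1 · f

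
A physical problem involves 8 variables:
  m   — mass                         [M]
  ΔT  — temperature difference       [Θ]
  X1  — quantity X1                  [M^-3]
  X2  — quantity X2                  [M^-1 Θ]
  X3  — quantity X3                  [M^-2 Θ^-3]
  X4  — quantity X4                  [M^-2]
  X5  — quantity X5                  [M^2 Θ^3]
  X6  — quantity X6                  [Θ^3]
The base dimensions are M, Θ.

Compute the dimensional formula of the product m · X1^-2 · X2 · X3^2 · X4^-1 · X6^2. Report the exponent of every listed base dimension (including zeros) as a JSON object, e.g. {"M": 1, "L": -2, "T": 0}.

Write exponents as rows M,Θ / cols m,ΔT,X1,X2,X3,X4,X5,X6:
  M: [ 1  0 -3 -1 -2 -2  2  0]
  Θ: [ 0  1  0  1 -3  0  3  3]
  [M]: (1)·1+(-2)·-3+(1)·-1+(2)·-2+(-1)·-2+(2)·0 = 4
  [Θ]: (1)·0+(-2)·0+(1)·1+(2)·-3+(-1)·0+(2)·3 = 1
⇒ M^4 Θ

{"M": 4, "Θ": 1}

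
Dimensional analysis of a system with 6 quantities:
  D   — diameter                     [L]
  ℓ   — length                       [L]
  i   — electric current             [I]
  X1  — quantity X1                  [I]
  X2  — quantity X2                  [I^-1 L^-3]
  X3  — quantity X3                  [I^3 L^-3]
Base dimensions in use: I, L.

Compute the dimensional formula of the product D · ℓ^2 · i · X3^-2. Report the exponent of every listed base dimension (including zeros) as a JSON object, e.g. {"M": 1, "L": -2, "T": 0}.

{"I": -5, "L": 9}

Exponent matrix [I,L] × [D,ℓ,i,X1,X2,X3]:
  I: [ 0  0  1  1 -1  3]
  L: [ 1  1  0  0 -3 -3]
  [I]: (1)·0+(2)·0+(1)·1+(-2)·3 = -5
  [L]: (1)·1+(2)·1+(1)·0+(-2)·-3 = 9
⇒ I^-5 L^9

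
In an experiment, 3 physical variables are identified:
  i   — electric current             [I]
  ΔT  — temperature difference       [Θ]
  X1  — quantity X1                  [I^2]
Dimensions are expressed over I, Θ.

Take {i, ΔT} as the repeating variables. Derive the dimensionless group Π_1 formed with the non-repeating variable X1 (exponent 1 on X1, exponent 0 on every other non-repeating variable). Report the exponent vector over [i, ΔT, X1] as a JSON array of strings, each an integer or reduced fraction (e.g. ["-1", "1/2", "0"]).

Dimensional matrix (I×Θ by i×ΔT×X1):
  I: [ 1  0  2]
  Θ: [ 0  1  0]
Row reduction gives pivot columns i,ΔT; rank = 2
Pivot set = {i,ΔT}, free = {X1}
RREF:
  r0: [   1    0    2]
  r1: [   0    1    0]
Fix exponent of X1 at 1; solve each RREF row for its pivot's exponent:
  r0: exp(i) + (2)·1 = 0 ⇒ exp(i) = -2
  r1: exp(ΔT) + (0)·1 = 0 ⇒ exp(ΔT) = 0
Π_1 = i^-2 · X1

["-2", "0", "1"]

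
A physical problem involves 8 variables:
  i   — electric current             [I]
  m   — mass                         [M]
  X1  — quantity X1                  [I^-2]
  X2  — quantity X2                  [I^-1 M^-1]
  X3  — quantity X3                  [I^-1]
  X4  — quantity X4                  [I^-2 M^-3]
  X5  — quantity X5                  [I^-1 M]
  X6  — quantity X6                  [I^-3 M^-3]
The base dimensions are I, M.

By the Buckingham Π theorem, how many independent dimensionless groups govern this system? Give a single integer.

6

Exponent matrix [I,M] × [i,m,X1,X2,X3,X4,X5,X6]:
  I: [ 1  0 -2 -1 -1 -2 -1 -3]
  M: [ 0  1  0 -1  0 -3  1 -3]
RREF → pivots at {i,m} ⇒ r = 2
n=8, r=2 ⇒ 6 dimensionless groups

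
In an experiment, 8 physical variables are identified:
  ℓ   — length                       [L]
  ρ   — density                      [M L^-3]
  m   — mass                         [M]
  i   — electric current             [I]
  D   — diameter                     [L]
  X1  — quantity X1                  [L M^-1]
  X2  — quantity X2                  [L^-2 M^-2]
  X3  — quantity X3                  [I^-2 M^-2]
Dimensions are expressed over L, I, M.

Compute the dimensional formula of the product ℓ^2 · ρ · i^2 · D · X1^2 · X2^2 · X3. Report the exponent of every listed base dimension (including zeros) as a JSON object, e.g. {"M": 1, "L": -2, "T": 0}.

Write exponents as rows L,I,M / cols ℓ,ρ,m,i,D,X1,X2,X3:
  L: [ 1 -3  0  0  1  1 -2  0]
  I: [ 0  0  0  1  0  0  0 -2]
  M: [ 0  1  1  0  0 -1 -2 -2]
  [L]: (2)·1+(1)·-3+(2)·0+(1)·1+(2)·1+(2)·-2+(1)·0 = -2
  [I]: (2)·0+(1)·0+(2)·1+(1)·0+(2)·0+(2)·0+(1)·-2 = 0
  [M]: (2)·0+(1)·1+(2)·0+(1)·0+(2)·-1+(2)·-2+(1)·-2 = -7
⇒ L^-2 M^-7

{"L": -2, "I": 0, "M": -7}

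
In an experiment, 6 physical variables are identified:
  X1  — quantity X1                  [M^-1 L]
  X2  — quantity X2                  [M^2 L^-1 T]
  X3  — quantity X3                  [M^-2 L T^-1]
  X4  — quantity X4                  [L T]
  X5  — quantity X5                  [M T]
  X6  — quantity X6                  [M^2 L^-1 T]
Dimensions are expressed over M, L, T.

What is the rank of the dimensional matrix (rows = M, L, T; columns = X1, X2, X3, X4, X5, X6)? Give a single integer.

2

Write exponents as rows M,L,T / cols X1,X2,X3,X4,X5,X6:
  M: [-1  2 -2  0  1  2]
  L: [ 1 -1  1  1  0 -1]
  T: [ 0  1 -1  1  1  1]
RREF → pivots at {X1,X2} ⇒ r = 2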